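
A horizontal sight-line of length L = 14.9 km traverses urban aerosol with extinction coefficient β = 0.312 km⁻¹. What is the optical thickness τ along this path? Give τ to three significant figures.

τ = β·L = 0.312 × 14.9 = 4.6488.

4.65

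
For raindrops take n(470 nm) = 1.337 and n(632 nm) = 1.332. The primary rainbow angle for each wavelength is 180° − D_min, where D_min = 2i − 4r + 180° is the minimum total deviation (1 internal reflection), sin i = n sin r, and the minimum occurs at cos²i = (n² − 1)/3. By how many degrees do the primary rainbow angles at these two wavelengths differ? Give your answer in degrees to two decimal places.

0.72°

At 470 nm (n = 1.337): cos²i = 0.26252 → i = 59.178°, r = 39.964°, D_min = 138.500°, rainbow angle = 41.500°.
At 632 nm (n = 1.332): cos²i = 0.25807 → i = 59.469°, r = 40.290°, D_min = 137.776°, rainbow angle = 42.224°.
Angular width = |41.500° − 42.224°| = 0.724°.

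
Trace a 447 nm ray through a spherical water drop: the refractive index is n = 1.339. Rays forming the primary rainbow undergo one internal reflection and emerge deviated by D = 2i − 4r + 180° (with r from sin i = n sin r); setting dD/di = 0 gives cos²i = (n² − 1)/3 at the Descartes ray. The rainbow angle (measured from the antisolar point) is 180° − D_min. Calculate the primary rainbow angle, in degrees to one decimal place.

cos²i = (1.79292 − 1)/3 = 0.26431; i = arccos(0.51411) = 59.062°.
sin r = sin 59.062°/1.339 = 0.64057; r = 39.834°.
D_min = 2·59.062° − 4·39.834° + 180° = 138.786°.
Rainbow angle = 180° − D_min = 41.214°.

41.2°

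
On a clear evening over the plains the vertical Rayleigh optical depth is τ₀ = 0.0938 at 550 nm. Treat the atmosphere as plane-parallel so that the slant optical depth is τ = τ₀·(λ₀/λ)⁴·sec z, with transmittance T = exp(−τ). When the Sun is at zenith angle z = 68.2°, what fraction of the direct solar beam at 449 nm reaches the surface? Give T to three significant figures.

0.566

sec 68.2° = 2.6927.
τ = 0.0938 × (550/449)⁴ × 2.6927 = 0.0938 × 2.2515 × 2.6927 = 0.5687.
T = exp(−0.5687) = 0.5663.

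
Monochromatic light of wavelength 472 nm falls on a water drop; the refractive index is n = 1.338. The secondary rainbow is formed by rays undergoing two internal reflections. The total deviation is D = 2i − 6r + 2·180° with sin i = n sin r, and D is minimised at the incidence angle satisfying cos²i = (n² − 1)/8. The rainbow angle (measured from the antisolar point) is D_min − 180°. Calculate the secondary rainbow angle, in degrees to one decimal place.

cos²i = (1.79024 − 1)/8 = 0.09878; i = arccos(0.31429) = 71.682°.
sin r = sin 71.682°/1.338 = 0.70951; r = 45.195°.
D_min = 2·71.682° − 6·45.195° + 360° = 232.193°.
Rainbow angle = D_min − 180° = 52.193°.

52.2°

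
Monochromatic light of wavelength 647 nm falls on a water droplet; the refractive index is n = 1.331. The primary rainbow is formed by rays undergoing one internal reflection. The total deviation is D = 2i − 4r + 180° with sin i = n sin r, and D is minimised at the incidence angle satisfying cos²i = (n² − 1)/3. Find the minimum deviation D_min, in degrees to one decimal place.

cos²i = (1.77156 − 1)/3 = 0.25719; i = arccos(0.50714) = 59.527°.
sin r = sin 59.527°/1.331 = 0.64753; r = 40.356°.
D_min = 2·59.527° − 4·40.356° + 180° = 137.630°.

137.6°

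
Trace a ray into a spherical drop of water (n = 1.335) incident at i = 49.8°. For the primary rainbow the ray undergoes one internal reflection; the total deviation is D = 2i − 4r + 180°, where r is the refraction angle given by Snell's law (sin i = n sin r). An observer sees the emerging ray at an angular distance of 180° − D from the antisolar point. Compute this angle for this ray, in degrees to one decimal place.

40.0°

sin r = sin 49.8° / 1.335 = 0.7638/1.335 = 0.5721; r = 34.90°.
D = 2·49.8° − 4·34.90° + 180° = 99.60° − 139.60° + 180° = 140.00°.
Angle from antisolar point = 180° − D = 40.00°.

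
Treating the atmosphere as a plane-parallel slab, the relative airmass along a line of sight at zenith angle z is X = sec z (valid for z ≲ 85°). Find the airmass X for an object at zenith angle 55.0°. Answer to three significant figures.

X = sec z = 1/cos 55.0° = 1/0.5736 = 1.7434.

1.74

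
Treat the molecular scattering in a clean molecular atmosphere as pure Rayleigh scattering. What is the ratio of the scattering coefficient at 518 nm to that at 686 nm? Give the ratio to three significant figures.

3.08

Rayleigh scattering ∝ λ⁻⁴, so the ratio of coefficients is the inverse fourth power of the wavelength ratio.
σ(518)/σ(686) = (686/518)⁴ = (1.3243)⁴ = 3.076.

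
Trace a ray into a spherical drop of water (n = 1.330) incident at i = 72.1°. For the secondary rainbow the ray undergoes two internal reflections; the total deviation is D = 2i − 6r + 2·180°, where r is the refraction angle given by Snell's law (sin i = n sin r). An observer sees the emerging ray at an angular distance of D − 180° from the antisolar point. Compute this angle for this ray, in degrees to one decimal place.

50.1°

sin r = sin 72.1° / 1.330 = 0.9516/1.330 = 0.7155; r = 45.68°.
D = 2·72.1° − 6·45.68° + 2·180° = 144.20° − 274.10° + 360° = 230.10°.
Angle from antisolar point = D − 180° = 50.10°.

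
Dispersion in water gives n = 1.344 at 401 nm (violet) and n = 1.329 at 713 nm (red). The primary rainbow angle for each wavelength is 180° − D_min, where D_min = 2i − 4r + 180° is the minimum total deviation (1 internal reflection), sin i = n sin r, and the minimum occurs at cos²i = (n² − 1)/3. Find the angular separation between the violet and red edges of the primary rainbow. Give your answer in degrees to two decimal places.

At 401 nm (n = 1.344): cos²i = 0.26878 → i = 58.772°, r = 39.512°, D_min = 139.495°, rainbow angle = 40.505°.
At 713 nm (n = 1.329): cos²i = 0.25541 → i = 59.643°, r = 40.487°, D_min = 137.337°, rainbow angle = 42.663°.
Angular width = |40.505° − 42.663°| = 2.158°.

2.16°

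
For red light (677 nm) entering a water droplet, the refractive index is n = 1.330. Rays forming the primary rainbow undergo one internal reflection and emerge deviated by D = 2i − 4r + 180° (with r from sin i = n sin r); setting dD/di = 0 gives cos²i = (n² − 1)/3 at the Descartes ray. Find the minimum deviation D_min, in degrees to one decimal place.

137.5°

cos²i = (1.76890 − 1)/3 = 0.25630; i = arccos(0.50626) = 59.585°.
sin r = sin 59.585°/1.330 = 0.64841; r = 40.422°.
D_min = 2·59.585° − 4·40.422° + 180° = 137.484°.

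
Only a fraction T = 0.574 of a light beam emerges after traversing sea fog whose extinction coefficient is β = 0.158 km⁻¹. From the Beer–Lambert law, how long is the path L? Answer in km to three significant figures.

Beer–Lambert: T = exp(−βL) ⇒ L = −ln(T)/β = −ln(0.574)/0.158 = 0.5551/0.158 = 3.513 km.

3.51 km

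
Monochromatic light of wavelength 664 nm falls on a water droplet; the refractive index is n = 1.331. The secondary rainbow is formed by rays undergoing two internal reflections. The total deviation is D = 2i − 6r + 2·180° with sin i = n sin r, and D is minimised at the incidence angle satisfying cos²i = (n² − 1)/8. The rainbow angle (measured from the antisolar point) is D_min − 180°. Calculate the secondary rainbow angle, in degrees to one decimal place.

cos²i = (1.77156 − 1)/8 = 0.09645; i = arccos(0.31056) = 71.907°.
sin r = sin 71.907°/1.331 = 0.71417; r = 45.575°.
D_min = 2·71.907° − 6·45.575° + 360° = 230.365°.
Rainbow angle = D_min − 180° = 50.365°.

50.4°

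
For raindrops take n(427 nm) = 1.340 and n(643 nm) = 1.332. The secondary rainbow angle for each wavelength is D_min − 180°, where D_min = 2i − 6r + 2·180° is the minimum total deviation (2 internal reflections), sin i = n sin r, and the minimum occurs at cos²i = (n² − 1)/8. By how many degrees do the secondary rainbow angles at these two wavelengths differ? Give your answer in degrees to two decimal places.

At 427 nm (n = 1.340): cos²i = 0.09945 → i = 71.618°, r = 45.088°, D_min = 232.709°, rainbow angle = 52.709°.
At 643 nm (n = 1.332): cos²i = 0.09678 → i = 71.875°, r = 45.520°, D_min = 230.628°, rainbow angle = 50.628°.
Angular width = |52.709° − 50.628°| = 2.080°.

2.08°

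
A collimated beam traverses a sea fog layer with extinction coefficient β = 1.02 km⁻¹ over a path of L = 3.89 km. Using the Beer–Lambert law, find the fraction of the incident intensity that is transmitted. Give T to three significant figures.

τ = β·L = 1.02 × 3.89 = 3.9678.
T = exp(−3.9678) = 0.0189.

0.0189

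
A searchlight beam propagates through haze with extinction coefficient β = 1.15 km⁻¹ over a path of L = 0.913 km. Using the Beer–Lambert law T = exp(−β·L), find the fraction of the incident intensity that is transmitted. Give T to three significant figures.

τ = β·L = 1.15 × 0.913 = 1.0499.
T = exp(−1.0499) = 0.3500.

0.350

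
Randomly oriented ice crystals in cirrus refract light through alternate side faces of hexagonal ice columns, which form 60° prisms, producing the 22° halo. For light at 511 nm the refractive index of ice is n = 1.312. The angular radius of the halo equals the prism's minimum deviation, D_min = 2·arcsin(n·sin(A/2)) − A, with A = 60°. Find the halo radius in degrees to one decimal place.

22.0°

n·sin(A/2) = 1.312 × sin 30° = 1.312 × 0.5000 = 0.6560.
D_min = 2·arcsin(0.6560) − 60° = 2 × 40.996° − 60° = 21.991°.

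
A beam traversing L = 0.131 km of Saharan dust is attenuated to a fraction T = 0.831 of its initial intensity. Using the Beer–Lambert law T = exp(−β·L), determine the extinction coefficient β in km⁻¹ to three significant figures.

Beer–Lambert: T = exp(−βL) ⇒ β = −ln(T)/L = −ln(0.831)/0.131 = 0.1851/0.131 = 1.413 km⁻¹.

1.41 km⁻¹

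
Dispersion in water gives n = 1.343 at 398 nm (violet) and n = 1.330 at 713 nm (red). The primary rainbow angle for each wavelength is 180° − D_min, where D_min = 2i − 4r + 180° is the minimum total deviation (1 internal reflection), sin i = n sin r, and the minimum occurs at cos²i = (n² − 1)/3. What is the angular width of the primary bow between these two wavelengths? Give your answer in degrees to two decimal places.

1.87°

At 398 nm (n = 1.343): cos²i = 0.26788 → i = 58.830°, r = 39.577°, D_min = 139.354°, rainbow angle = 40.646°.
At 713 nm (n = 1.330): cos²i = 0.25630 → i = 59.585°, r = 40.422°, D_min = 137.484°, rainbow angle = 42.516°.
Angular width = |40.646° − 42.516°| = 1.871°.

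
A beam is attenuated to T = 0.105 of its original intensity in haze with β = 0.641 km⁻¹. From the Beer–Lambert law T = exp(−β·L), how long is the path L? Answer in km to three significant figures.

3.52 km

Beer–Lambert: T = exp(−βL) ⇒ L = −ln(T)/β = −ln(0.105)/0.641 = 2.2538/0.641 = 3.516 km.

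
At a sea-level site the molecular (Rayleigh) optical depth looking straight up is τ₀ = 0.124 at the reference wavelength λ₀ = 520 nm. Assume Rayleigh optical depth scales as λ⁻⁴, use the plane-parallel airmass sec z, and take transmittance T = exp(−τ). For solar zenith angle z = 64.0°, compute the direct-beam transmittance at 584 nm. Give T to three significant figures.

sec 64.0° = 2.2812.
τ = 0.124 × (520/584)⁴ × 2.2812 = 0.124 × 0.6286 × 2.2812 = 0.1778.
T = exp(−0.1778) = 0.8371.

0.837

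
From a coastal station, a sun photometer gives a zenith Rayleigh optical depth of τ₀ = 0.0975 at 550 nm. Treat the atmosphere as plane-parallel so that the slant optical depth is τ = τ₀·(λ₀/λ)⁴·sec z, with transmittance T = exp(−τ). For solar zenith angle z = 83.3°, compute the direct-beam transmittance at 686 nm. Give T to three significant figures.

0.708

sec 83.3° = 8.5711.
τ = 0.0975 × (550/686)⁴ × 8.5711 = 0.0975 × 0.4132 × 8.5711 = 0.3453.
T = exp(−0.3453) = 0.7080.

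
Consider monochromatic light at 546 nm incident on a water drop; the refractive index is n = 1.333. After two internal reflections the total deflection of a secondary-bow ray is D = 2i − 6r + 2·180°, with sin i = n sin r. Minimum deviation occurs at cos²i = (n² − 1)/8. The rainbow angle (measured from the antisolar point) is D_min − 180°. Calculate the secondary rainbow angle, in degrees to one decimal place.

50.9°

cos²i = (1.77689 − 1)/8 = 0.09711; i = arccos(0.31163) = 71.843°.
sin r = sin 71.843°/1.333 = 0.71283; r = 45.466°.
D_min = 2·71.843° − 6·45.466° + 360° = 230.891°.
Rainbow angle = D_min − 180° = 50.891°.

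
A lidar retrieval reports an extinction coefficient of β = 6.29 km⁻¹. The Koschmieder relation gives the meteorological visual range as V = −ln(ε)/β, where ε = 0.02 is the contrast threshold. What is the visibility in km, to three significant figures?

0.622 km

V = −ln(0.02) / 6.29 = 3.912 / 6.29 = 0.6219 km.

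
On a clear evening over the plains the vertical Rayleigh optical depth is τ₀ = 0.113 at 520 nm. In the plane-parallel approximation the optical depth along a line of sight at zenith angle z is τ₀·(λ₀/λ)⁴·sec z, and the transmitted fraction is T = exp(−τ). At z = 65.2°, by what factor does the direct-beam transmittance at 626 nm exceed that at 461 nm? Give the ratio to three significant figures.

1.36

Airmass: sec 65.2° = 2.3841.
τ(626 nm) = 0.113 × (520/626)⁴ × 2.3841 = 0.113 × 0.4761 × 2.3841 = 0.1283.
τ(461 nm) = 0.113 × (520/461)⁴ × 2.3841 = 0.113 × 1.6189 × 2.3841 = 0.4361.
T(626)/T(461) = exp(τ_B − τ_A) = exp(0.3079) = 1.3605.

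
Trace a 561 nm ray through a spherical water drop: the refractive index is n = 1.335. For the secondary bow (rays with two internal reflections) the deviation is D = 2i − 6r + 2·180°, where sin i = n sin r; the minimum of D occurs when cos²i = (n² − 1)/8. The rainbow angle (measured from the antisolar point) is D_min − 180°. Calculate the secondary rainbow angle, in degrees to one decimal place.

cos²i = (1.78222 − 1)/8 = 0.09778; i = arccos(0.31269) = 71.778°.
sin r = sin 71.778°/1.335 = 0.71150; r = 45.357°.
D_min = 2·71.778° − 6·45.357° + 360° = 231.414°.
Rainbow angle = D_min − 180° = 51.414°.

51.4°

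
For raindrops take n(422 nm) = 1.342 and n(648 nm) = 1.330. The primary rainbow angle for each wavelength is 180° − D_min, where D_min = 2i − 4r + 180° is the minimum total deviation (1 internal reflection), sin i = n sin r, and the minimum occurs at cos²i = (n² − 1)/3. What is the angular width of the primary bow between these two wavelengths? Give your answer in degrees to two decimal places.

At 422 nm (n = 1.342): cos²i = 0.26699 → i = 58.888°, r = 39.641°, D_min = 139.213°, rainbow angle = 40.787°.
At 648 nm (n = 1.330): cos²i = 0.25630 → i = 59.585°, r = 40.422°, D_min = 137.484°, rainbow angle = 42.516°.
Angular width = |40.787° − 42.516°| = 1.729°.

1.73°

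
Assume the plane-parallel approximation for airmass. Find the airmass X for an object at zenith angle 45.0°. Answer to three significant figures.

1.41

X = sec z = 1/cos 45.0° = 1/0.7071 = 1.4142.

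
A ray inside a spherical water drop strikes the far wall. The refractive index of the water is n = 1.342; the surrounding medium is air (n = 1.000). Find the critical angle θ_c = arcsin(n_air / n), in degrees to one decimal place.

48.2°

sin θ_c = n_air / n = 1.000 / 1.342 = 0.7452.
θ_c = arcsin(0.7452) = 48.17°.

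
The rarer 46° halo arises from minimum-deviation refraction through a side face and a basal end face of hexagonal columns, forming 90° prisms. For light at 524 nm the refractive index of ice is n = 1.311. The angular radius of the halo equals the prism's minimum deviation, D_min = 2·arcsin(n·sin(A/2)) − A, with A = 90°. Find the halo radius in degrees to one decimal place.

45.9°

n·sin(A/2) = 1.311 × sin 45° = 1.311 × 0.7071 = 0.9270.
D_min = 2·arcsin(0.9270) − 90° = 2 × 67.974° − 90° = 45.949°.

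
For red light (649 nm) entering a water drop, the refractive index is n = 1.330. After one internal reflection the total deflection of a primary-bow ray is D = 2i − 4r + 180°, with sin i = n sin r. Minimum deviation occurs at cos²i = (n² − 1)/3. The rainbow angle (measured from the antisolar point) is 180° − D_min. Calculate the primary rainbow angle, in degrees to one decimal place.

cos²i = (1.76890 − 1)/3 = 0.25630; i = arccos(0.50626) = 59.585°.
sin r = sin 59.585°/1.330 = 0.64841; r = 40.422°.
D_min = 2·59.585° − 4·40.422° + 180° = 137.484°.
Rainbow angle = 180° − D_min = 42.516°.

42.5°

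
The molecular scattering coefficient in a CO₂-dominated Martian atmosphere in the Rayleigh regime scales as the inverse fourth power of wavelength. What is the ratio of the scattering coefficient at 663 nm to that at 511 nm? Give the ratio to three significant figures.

Rayleigh scattering ∝ λ⁻⁴, so the ratio of coefficients is the inverse fourth power of the wavelength ratio.
σ(663)/σ(511) = (511/663)⁴ = (0.7707)⁴ = 0.3529.

0.353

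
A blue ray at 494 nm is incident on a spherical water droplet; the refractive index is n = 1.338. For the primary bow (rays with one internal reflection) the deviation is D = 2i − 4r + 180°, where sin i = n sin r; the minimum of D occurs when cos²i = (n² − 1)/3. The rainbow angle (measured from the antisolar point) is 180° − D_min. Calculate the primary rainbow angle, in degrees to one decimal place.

41.4°

cos²i = (1.79024 − 1)/3 = 0.26341; i = arccos(0.51324) = 59.120°.
sin r = sin 59.120°/1.338 = 0.64144; r = 39.899°.
D_min = 2·59.120° − 4·39.899° + 180° = 138.643°.
Rainbow angle = 180° − D_min = 41.357°.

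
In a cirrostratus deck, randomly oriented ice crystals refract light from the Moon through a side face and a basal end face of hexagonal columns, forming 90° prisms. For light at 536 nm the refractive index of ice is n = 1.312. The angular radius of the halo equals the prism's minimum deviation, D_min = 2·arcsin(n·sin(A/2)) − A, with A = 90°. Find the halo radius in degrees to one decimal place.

46.2°

n·sin(A/2) = 1.312 × sin 45° = 1.312 × 0.7071 = 0.9277.
D_min = 2·arcsin(0.9277) − 90° = 2 × 68.083° − 90° = 46.166°.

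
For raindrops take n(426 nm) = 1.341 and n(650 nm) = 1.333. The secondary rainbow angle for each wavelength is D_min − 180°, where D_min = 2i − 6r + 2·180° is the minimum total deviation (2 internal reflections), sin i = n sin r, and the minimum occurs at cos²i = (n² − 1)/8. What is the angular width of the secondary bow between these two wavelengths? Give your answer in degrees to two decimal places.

At 426 nm (n = 1.341): cos²i = 0.09979 → i = 71.586°, r = 45.034°, D_min = 232.966°, rainbow angle = 52.966°.
At 650 nm (n = 1.333): cos²i = 0.09711 → i = 71.843°, r = 45.466°, D_min = 230.891°, rainbow angle = 50.891°.
Angular width = |52.966° − 50.891°| = 2.075°.

2.08°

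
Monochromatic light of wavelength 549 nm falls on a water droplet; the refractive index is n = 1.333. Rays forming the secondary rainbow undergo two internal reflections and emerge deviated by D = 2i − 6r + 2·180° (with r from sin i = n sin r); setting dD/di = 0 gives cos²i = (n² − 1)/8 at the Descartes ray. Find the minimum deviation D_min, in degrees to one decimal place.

cos²i = (1.77689 − 1)/8 = 0.09711; i = arccos(0.31163) = 71.843°.
sin r = sin 71.843°/1.333 = 0.71283; r = 45.466°.
D_min = 2·71.843° − 6·45.466° + 360° = 230.891°.

230.9°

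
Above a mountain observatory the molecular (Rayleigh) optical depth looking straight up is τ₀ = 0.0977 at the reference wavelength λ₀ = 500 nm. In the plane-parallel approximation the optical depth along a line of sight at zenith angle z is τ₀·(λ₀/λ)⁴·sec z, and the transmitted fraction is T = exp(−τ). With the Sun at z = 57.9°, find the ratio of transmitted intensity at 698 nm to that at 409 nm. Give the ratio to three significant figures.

Airmass: sec 57.9° = 1.8818.
τ(698 nm) = 0.0977 × (500/698)⁴ × 1.8818 = 0.0977 × 0.2633 × 1.8818 = 0.0484.
τ(409 nm) = 0.0977 × (500/409)⁴ × 1.8818 = 0.0977 × 2.2335 × 1.8818 = 0.4106.
T(698)/T(409) = exp(τ_B − τ_A) = exp(0.3622) = 1.4365.

1.44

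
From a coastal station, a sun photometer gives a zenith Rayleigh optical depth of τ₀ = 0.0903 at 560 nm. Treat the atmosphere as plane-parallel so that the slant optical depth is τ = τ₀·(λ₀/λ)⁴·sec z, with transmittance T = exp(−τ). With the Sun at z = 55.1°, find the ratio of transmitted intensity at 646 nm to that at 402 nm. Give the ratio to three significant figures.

Airmass: sec 55.1° = 1.7478.
τ(646 nm) = 0.0903 × (560/646)⁴ × 1.7478 = 0.0903 × 0.5647 × 1.7478 = 0.0891.
τ(402 nm) = 0.0903 × (560/402)⁴ × 1.7478 = 0.0903 × 3.7657 × 1.7478 = 0.5943.
T(646)/T(402) = exp(τ_B − τ_A) = exp(0.5052) = 1.6573.

1.66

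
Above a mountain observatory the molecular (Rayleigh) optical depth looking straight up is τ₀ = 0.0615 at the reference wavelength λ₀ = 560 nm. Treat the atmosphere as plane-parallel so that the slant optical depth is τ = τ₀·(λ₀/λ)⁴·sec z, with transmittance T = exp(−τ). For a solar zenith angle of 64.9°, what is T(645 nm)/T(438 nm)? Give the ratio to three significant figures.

Airmass: sec 64.9° = 2.3574.
τ(645 nm) = 0.0615 × (560/645)⁴ × 2.3574 = 0.0615 × 0.5682 × 2.3574 = 0.0824.
τ(438 nm) = 0.0615 × (560/438)⁴ × 2.3574 = 0.0615 × 2.6721 × 2.3574 = 0.3874.
T(645)/T(438) = exp(τ_B − τ_A) = exp(0.3050) = 1.3567.

1.36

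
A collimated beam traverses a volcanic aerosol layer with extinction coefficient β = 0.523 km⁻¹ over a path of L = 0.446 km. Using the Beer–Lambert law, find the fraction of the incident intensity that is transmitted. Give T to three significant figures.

0.792

τ = β·L = 0.523 × 0.446 = 0.2333.
T = exp(−0.2333) = 0.7919.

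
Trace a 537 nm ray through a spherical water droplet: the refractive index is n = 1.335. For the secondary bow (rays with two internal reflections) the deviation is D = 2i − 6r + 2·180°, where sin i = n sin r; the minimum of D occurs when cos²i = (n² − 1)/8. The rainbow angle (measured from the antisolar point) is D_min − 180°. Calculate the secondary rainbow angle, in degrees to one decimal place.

cos²i = (1.78222 − 1)/8 = 0.09778; i = arccos(0.31269) = 71.778°.
sin r = sin 71.778°/1.335 = 0.71150; r = 45.357°.
D_min = 2·71.778° − 6·45.357° + 360° = 231.414°.
Rainbow angle = D_min − 180° = 51.414°.

51.4°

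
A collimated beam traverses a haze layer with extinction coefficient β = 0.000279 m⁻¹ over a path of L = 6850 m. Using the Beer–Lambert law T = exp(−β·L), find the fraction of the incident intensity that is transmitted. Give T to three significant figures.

τ = β·L = 0.000279 × 6850 = 1.9112.
T = exp(−1.9112) = 0.1479.

0.148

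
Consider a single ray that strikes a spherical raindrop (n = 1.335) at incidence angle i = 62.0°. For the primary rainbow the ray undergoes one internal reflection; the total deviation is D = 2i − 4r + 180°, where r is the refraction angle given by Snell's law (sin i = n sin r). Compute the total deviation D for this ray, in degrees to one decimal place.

sin r = sin 62.0° / 1.335 = 0.8829/1.335 = 0.6614; r = 41.41°.
D = 2·62.0° − 4·41.41° + 180° = 124.00° − 165.62° + 180° = 138.38°.

138.4°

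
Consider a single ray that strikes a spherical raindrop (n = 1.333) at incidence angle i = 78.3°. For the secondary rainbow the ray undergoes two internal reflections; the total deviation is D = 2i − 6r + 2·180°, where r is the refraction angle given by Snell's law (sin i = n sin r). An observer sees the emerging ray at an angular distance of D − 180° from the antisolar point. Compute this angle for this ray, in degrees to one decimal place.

sin r = sin 78.3° / 1.333 = 0.9792/1.333 = 0.7346; r = 47.27°.
D = 2·78.3° − 6·47.27° + 2·180° = 156.60° − 283.64° + 360° = 232.96°.
Angle from antisolar point = D − 180° = 52.96°.

53.0°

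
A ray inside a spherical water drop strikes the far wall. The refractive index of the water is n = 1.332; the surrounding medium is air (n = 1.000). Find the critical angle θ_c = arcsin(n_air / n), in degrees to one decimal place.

48.7°

sin θ_c = n_air / n = 1.000 / 1.332 = 0.7508.
θ_c = arcsin(0.7508) = 48.66°.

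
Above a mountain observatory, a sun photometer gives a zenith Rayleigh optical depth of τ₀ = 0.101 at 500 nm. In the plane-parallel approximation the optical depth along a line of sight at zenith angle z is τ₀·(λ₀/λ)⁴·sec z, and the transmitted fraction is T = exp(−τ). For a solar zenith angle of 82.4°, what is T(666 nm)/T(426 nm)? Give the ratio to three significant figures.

3.34

Airmass: sec 82.4° = 7.5611.
τ(666 nm) = 0.101 × (500/666)⁴ × 7.5611 = 0.101 × 0.3177 × 7.5611 = 0.2426.
τ(426 nm) = 0.101 × (500/426)⁴ × 7.5611 = 0.101 × 1.8978 × 7.5611 = 1.4493.
T(666)/T(426) = exp(τ_B − τ_A) = exp(1.2067) = 3.3423.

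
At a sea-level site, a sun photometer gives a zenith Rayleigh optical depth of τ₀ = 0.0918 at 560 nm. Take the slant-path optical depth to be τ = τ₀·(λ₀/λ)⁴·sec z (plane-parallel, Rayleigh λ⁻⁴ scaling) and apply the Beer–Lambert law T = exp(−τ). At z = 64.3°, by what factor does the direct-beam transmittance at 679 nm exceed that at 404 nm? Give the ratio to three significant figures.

Airmass: sec 64.3° = 2.3060.
τ(679 nm) = 0.0918 × (560/679)⁴ × 2.3060 = 0.0918 × 0.4627 × 2.3060 = 0.0979.
τ(404 nm) = 0.0918 × (560/404)⁴ × 2.3060 = 0.0918 × 3.6917 × 2.3060 = 0.7815.
T(679)/T(404) = exp(τ_B − τ_A) = exp(0.6835) = 1.9809.

1.98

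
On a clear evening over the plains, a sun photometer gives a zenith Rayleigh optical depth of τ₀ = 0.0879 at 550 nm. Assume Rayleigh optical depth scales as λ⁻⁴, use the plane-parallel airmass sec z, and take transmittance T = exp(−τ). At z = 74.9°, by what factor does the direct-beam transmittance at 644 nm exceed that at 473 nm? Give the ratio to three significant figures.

1.55

Airmass: sec 74.9° = 3.8387.
τ(644 nm) = 0.0879 × (550/644)⁴ × 3.8387 = 0.0879 × 0.5320 × 3.8387 = 0.1795.
τ(473 nm) = 0.0879 × (550/473)⁴ × 3.8387 = 0.0879 × 1.8281 × 3.8387 = 0.6169.
T(644)/T(473) = exp(τ_B − τ_A) = exp(0.4373) = 1.5486.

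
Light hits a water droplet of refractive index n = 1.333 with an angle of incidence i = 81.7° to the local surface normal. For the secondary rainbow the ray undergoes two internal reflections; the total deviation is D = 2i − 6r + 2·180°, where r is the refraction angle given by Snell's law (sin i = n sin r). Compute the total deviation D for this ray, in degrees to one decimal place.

sin r = sin 81.7° / 1.333 = 0.9895/1.333 = 0.7423; r = 47.93°.
D = 2·81.7° − 6·47.93° + 2·180° = 163.40° − 287.58° + 360° = 235.82°.

235.8°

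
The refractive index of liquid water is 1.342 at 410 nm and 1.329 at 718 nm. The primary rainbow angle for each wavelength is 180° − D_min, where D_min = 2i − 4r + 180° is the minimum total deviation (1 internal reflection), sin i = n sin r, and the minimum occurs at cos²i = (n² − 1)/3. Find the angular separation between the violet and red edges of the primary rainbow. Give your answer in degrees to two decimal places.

1.88°

At 410 nm (n = 1.342): cos²i = 0.26699 → i = 58.888°, r = 39.641°, D_min = 139.213°, rainbow angle = 40.787°.
At 718 nm (n = 1.329): cos²i = 0.25541 → i = 59.643°, r = 40.487°, D_min = 137.337°, rainbow angle = 42.663°.
Angular width = |40.787° − 42.663°| = 1.876°.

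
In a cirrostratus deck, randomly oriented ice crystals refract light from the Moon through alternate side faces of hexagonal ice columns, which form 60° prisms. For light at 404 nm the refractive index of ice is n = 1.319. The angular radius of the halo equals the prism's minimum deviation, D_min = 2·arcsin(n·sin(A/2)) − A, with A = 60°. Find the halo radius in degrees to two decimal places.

n·sin(A/2) = 1.319 × sin 30° = 1.319 × 0.5000 = 0.6595.
D_min = 2·arcsin(0.6595) − 60° = 2 × 41.262° − 60° = 22.524°.

22.52°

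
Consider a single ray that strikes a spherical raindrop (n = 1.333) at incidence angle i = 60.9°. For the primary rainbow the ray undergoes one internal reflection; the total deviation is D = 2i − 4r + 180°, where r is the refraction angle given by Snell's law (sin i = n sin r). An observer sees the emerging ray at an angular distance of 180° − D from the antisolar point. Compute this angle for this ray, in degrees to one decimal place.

42.0°

sin r = sin 60.9° / 1.333 = 0.8738/1.333 = 0.6555; r = 40.96°.
D = 2·60.9° − 4·40.96° + 180° = 121.80° − 163.83° + 180° = 137.97°.
Angle from antisolar point = 180° − D = 42.03°.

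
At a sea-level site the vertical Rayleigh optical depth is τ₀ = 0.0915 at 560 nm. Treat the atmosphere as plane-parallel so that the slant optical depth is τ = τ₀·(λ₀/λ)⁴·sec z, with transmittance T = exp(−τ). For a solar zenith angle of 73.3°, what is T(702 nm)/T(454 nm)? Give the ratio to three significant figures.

1.84

Airmass: sec 73.3° = 3.4799.
τ(702 nm) = 0.0915 × (560/702)⁴ × 3.4799 = 0.0915 × 0.4050 × 3.4799 = 0.1289.
τ(454 nm) = 0.0915 × (560/454)⁴ × 3.4799 = 0.0915 × 2.3149 × 3.4799 = 0.7371.
T(702)/T(454) = exp(τ_B − τ_A) = exp(0.6082) = 1.8370.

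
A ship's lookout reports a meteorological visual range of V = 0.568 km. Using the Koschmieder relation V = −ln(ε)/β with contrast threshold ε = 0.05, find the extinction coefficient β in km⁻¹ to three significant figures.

β = −ln(0.05) / V = 2.996 / 0.568 = 5.2742 km⁻¹.

5.27 km⁻¹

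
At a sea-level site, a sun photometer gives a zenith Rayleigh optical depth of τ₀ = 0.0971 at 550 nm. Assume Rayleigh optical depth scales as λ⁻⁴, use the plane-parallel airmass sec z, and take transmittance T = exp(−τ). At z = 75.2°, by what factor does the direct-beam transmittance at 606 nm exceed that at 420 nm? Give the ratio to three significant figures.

2.36

Airmass: sec 75.2° = 3.9147.
τ(606 nm) = 0.0971 × (550/606)⁴ × 3.9147 = 0.0971 × 0.6785 × 3.9147 = 0.2579.
τ(420 nm) = 0.0971 × (550/420)⁴ × 3.9147 = 0.0971 × 2.9407 × 3.9147 = 1.1178.
T(606)/T(420) = exp(τ_B − τ_A) = exp(0.8599) = 2.3629.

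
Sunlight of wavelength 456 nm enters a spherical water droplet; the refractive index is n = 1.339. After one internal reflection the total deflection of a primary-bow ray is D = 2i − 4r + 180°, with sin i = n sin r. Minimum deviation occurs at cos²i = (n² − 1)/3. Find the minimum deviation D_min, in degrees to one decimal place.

138.8°

cos²i = (1.79292 − 1)/3 = 0.26431; i = arccos(0.51411) = 59.062°.
sin r = sin 59.062°/1.339 = 0.64057; r = 39.834°.
D_min = 2·59.062° − 4·39.834° + 180° = 138.786°.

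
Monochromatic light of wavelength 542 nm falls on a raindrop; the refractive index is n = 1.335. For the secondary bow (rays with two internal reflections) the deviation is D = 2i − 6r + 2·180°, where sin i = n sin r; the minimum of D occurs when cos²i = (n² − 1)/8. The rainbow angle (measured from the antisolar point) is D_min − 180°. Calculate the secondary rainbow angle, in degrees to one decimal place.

51.4°

cos²i = (1.78222 − 1)/8 = 0.09778; i = arccos(0.31269) = 71.778°.
sin r = sin 71.778°/1.335 = 0.71150; r = 45.357°.
D_min = 2·71.778° − 6·45.357° + 360° = 231.414°.
Rainbow angle = D_min − 180° = 51.414°.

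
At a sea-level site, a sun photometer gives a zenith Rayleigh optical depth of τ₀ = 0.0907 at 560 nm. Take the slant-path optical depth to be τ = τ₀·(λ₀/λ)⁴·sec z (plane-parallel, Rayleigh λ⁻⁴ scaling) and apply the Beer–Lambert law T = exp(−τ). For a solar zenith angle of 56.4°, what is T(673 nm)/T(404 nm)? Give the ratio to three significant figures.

1.69

Airmass: sec 56.4° = 1.8070.
τ(673 nm) = 0.0907 × (560/673)⁴ × 1.8070 = 0.0907 × 0.4794 × 1.8070 = 0.0786.
τ(404 nm) = 0.0907 × (560/404)⁴ × 1.8070 = 0.0907 × 3.6917 × 1.8070 = 0.6051.
T(673)/T(404) = exp(τ_B − τ_A) = exp(0.5265) = 1.6930.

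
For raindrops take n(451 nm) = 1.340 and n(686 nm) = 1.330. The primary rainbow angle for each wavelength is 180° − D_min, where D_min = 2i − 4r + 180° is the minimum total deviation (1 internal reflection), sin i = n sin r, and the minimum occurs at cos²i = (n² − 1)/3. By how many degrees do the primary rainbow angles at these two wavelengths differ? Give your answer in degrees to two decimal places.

1.45°

At 451 nm (n = 1.340): cos²i = 0.26520 → i = 59.004°, r = 39.770°, D_min = 138.929°, rainbow angle = 41.071°.
At 686 nm (n = 1.330): cos²i = 0.25630 → i = 59.585°, r = 40.422°, D_min = 137.484°, rainbow angle = 42.516°.
Angular width = |41.071° − 42.516°| = 1.445°.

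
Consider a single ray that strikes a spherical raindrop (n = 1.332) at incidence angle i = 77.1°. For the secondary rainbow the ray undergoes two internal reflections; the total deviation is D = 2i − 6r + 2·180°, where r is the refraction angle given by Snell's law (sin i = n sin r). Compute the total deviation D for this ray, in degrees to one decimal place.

sin r = sin 77.1° / 1.332 = 0.9748/1.332 = 0.7318; r = 47.04°.
D = 2·77.1° − 6·47.04° + 2·180° = 154.20° − 282.23° + 360° = 231.97°.

232.0°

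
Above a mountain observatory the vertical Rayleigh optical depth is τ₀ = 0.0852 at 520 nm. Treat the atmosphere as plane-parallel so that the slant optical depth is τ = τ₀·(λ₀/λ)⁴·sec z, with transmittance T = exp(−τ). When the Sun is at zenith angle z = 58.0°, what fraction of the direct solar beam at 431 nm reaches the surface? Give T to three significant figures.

0.711

sec 58.0° = 1.8871.
τ = 0.0852 × (520/431)⁴ × 1.8871 = 0.0852 × 2.1189 × 1.8871 = 0.3407.
T = exp(−0.3407) = 0.7113.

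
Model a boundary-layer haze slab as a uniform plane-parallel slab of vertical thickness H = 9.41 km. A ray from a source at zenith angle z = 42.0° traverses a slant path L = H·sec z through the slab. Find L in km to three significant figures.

12.7 km

sec z = 1/cos 42.0° = 1.3456.
L = 9.41 × 1.3456 = 12.662 km.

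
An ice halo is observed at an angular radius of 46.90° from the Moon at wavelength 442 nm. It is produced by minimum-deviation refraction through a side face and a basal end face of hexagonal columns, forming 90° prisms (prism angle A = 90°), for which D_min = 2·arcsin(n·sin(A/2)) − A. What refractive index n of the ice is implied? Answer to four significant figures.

1.315

Rearranging: n = sin((D_min + A)/2) / sin(A/2).
(D_min + A)/2 = (46.90° + 90°)/2 = 68.450°.
n = sin 68.450° / sin 45° = 0.9301 / 0.7071 = 1.3154.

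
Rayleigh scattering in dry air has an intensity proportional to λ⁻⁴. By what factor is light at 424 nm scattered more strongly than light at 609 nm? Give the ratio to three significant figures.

Rayleigh scattering ∝ λ⁻⁴, so the ratio of coefficients is the inverse fourth power of the wavelength ratio.
σ(424)/σ(609) = (609/424)⁴ = (1.4363)⁴ = 4.256.

4.26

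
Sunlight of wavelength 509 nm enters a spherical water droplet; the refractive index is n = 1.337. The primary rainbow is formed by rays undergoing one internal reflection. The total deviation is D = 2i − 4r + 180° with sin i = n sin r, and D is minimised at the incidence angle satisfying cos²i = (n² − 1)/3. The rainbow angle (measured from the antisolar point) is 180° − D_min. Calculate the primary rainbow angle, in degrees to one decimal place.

41.5°

cos²i = (1.78757 − 1)/3 = 0.26252; i = arccos(0.51237) = 59.178°.
sin r = sin 59.178°/1.337 = 0.64231; r = 39.964°.
D_min = 2·59.178° − 4·39.964° + 180° = 138.500°.
Rainbow angle = 180° − D_min = 41.500°.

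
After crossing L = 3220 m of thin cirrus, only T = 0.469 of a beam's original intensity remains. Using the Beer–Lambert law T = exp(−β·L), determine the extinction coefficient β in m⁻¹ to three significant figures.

0.000235 m⁻¹

Beer–Lambert: T = exp(−βL) ⇒ β = −ln(T)/L = −ln(0.469)/3220 = 0.7572/3220 = 0.0002351 m⁻¹.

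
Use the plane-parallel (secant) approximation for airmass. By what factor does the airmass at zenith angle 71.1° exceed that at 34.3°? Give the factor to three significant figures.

2.55

X(71.1°)/X(34.3°) = sec 71.1° / sec 34.3° = cos 34.3° / cos 71.1° = 0.8261/0.3239 = 2.5503.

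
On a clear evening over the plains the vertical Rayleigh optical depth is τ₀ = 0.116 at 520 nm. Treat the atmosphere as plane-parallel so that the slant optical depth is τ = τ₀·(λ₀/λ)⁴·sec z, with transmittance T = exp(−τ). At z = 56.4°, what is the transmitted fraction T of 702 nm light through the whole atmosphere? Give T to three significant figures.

sec 56.4° = 1.8070.
τ = 0.116 × (520/702)⁴ × 1.8070 = 0.116 × 0.3011 × 1.8070 = 0.0631.
T = exp(−0.0631) = 0.9388.

0.939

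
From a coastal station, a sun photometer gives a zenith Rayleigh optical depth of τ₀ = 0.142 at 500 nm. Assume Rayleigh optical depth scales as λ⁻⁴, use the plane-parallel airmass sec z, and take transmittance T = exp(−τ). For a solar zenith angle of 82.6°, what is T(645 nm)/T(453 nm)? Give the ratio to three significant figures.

Airmass: sec 82.6° = 7.7642.
τ(645 nm) = 0.142 × (500/645)⁴ × 7.7642 = 0.142 × 0.3611 × 7.7642 = 0.3981.
τ(453 nm) = 0.142 × (500/453)⁴ × 7.7642 = 0.142 × 1.4842 × 7.7642 = 1.6363.
T(645)/T(453) = exp(τ_B − τ_A) = exp(1.2382) = 3.4494.

3.45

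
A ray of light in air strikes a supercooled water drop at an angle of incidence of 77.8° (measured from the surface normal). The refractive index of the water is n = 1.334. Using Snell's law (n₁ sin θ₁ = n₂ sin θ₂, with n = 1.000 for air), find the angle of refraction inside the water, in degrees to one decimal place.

Snell: sin θ_r = sin θ_i / n = sin 77.8° / 1.334 = 0.9774 / 1.334 = 0.7327.
θ_r = arcsin(0.7327) = 47.11°.

47.1°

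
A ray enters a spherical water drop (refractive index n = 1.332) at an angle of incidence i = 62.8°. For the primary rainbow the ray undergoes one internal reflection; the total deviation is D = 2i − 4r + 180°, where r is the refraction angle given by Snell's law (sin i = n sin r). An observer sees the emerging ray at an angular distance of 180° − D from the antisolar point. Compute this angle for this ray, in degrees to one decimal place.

sin r = sin 62.8° / 1.332 = 0.8894/1.332 = 0.6677; r = 41.89°.
D = 2·62.8° − 4·41.89° + 180° = 125.60° − 167.57° + 180° = 138.03°.
Angle from antisolar point = 180° − D = 41.97°.

42.0°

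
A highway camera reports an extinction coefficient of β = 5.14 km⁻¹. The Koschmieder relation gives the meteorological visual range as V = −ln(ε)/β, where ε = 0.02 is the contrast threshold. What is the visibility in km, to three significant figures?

0.761 km

V = −ln(0.02) / 5.14 = 3.912 / 5.14 = 0.7611 km.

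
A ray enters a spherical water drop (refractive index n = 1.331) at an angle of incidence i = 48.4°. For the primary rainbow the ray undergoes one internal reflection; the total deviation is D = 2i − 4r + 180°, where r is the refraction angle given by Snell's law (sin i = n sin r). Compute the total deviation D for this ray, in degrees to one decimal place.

140.1°

sin r = sin 48.4° / 1.331 = 0.7478/1.331 = 0.5618; r = 34.18°.
D = 2·48.4° − 4·34.18° + 180° = 96.80° − 136.73° + 180° = 140.07°.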